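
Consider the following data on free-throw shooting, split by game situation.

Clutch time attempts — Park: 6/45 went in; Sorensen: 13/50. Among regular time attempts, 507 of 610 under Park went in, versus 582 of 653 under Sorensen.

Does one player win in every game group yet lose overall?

Clutch time: Park 6/45 = 13.3%, Sorensen 13/50 = 26.0% → Sorensen
Regular time: Park 507/610 = 83.1%, Sorensen 582/653 = 89.1% → Sorensen
Overall: Park 513/655 = 78.3%, Sorensen 595/703 = 84.6% → Sorensen
Sorensen wins overall and in every game group — no reversal.

No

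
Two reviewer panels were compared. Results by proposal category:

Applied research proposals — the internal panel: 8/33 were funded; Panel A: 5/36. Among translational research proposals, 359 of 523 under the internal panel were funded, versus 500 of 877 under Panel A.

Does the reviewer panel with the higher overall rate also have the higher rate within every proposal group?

Applied research: the internal panel 8/33 = 24.2%, Panel A 5/36 = 13.9% → the internal panel
Translational research: the internal panel 359/523 = 68.6%, Panel A 500/877 = 57.0% → the internal panel
Overall: the internal panel 367/556 = 66.0%, Panel A 505/913 = 55.3% → the internal panel
The internal panel wins overall and in every proposal group — no reversal.

Yes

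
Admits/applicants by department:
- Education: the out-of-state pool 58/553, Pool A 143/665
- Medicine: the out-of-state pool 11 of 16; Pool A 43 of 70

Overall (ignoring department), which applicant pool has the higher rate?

Education: the out-of-state pool 58/553 = 10.5%, Pool A 143/665 = 21.5% → Pool A
Medicine: the out-of-state pool 11/16 = 68.8%, Pool A 43/70 = 61.4% → the out-of-state pool
Overall: the out-of-state pool 69/569 = 12.1%, Pool A 186/735 = 25.3% → Pool A
(Neither sweeps every department group, but Pool A has the higher pooled rate.)

Pool A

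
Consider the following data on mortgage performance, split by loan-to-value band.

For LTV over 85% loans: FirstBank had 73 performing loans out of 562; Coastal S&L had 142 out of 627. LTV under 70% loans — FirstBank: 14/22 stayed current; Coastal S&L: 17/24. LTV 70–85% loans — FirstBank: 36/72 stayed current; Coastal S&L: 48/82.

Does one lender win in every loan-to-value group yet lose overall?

No

LTV over 85%: FirstBank 73/562 = 13.0%, Coastal S&L 142/627 = 22.6% → Coastal S&L
LTV under 70%: FirstBank 14/22 = 63.6%, Coastal S&L 17/24 = 70.8% → Coastal S&L
LTV 70–85%: FirstBank 36/72 = 50.0%, Coastal S&L 48/82 = 58.5% → Coastal S&L
Overall: FirstBank 123/656 = 18.8%, Coastal S&L 207/733 = 28.2% → Coastal S&L
Coastal S&L wins overall and in every loan-to-value group — no reversal.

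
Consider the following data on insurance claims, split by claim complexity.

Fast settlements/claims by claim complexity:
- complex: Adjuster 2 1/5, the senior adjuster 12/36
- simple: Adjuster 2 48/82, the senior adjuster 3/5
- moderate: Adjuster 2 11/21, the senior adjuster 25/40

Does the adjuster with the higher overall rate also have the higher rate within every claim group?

No

Complex: Adjuster 2 1/5 = 20.0%, the senior adjuster 12/36 = 33.3% → the senior adjuster
Simple: Adjuster 2 48/82 = 58.5%, the senior adjuster 3/5 = 60.0% → the senior adjuster
Moderate: Adjuster 2 11/21 = 52.4%, the senior adjuster 25/40 = 62.5% → the senior adjuster
Overall: Adjuster 2 60/108 = 55.6%, the senior adjuster 40/81 = 49.4% → Adjuster 2
The senior adjuster wins each claim group but Adjuster 2 wins overall — the comparison reverses. The senior adjuster's claims skew toward complex, which has a lower base rate.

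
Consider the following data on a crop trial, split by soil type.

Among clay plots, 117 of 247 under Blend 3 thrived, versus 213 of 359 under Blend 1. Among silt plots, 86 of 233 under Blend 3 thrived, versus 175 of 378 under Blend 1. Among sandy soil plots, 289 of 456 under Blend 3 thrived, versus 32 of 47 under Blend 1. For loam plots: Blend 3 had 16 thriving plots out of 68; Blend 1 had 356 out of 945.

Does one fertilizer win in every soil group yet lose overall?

Yes

Clay: Blend 3 117/247 = 47.4%, Blend 1 213/359 = 59.3% → Blend 1
Silt: Blend 3 86/233 = 36.9%, Blend 1 175/378 = 46.3% → Blend 1
Sandy soil: Blend 3 289/456 = 63.4%, Blend 1 32/47 = 68.1% → Blend 1
Loam: Blend 3 16/68 = 23.5%, Blend 1 356/945 = 37.7% → Blend 1
Overall: Blend 3 508/1004 = 50.6%, Blend 1 776/1729 = 44.9% → Blend 3
Blend 1 wins each soil group but Blend 3 wins overall — the comparison reverses. Blend 1's plots skew toward loam, which has a lower base rate.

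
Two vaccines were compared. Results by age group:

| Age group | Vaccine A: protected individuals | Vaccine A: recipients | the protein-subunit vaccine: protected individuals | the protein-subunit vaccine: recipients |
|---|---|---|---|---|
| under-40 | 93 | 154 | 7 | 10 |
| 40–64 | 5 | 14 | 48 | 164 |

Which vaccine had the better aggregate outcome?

Under-40: Vaccine A 93/154 = 60.4%, the protein-subunit vaccine 7/10 = 70.0% → the protein-subunit vaccine
40–64: Vaccine A 5/14 = 35.7%, the protein-subunit vaccine 48/164 = 29.3% → Vaccine A
Overall: Vaccine A 98/168 = 58.3%, the protein-subunit vaccine 55/174 = 31.6% → Vaccine A
(Neither sweeps every age group, but Vaccine A has the higher pooled rate.)

Vaccine A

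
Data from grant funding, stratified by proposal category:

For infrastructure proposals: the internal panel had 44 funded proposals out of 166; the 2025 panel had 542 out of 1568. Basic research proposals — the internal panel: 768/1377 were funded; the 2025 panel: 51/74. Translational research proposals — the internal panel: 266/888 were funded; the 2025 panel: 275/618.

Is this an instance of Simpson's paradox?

Yes

Infrastructure: the internal panel 44/166 = 26.5%, the 2025 panel 542/1568 = 34.6% → the 2025 panel
Basic research: the internal panel 768/1377 = 55.8%, the 2025 panel 51/74 = 68.9% → the 2025 panel
Translational research: the internal panel 266/888 = 30.0%, the 2025 panel 275/618 = 44.5% → the 2025 panel
Overall: the internal panel 1078/2431 = 44.3%, the 2025 panel 868/2260 = 38.4% → the internal panel
The 2025 panel wins each proposal group but the internal panel wins overall — the comparison reverses. The 2025 panel's proposals skew toward infrastructure, which has a lower base rate.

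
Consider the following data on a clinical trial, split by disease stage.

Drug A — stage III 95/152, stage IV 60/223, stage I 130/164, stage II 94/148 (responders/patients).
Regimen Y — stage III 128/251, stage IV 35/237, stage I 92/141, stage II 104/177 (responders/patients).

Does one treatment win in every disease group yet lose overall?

No

Stage III: Drug A 95/152 = 62.5%, Regimen Y 128/251 = 51.0% → Drug A
Stage IV: Drug A 60/223 = 26.9%, Regimen Y 35/237 = 14.8% → Drug A
Stage I: Drug A 130/164 = 79.3%, Regimen Y 92/141 = 65.2% → Drug A
Stage II: Drug A 94/148 = 63.5%, Regimen Y 104/177 = 58.8% → Drug A
Overall: Drug A 379/687 = 55.2%, Regimen Y 359/806 = 44.5% → Drug A
Drug A wins overall and in every disease group — no reversal.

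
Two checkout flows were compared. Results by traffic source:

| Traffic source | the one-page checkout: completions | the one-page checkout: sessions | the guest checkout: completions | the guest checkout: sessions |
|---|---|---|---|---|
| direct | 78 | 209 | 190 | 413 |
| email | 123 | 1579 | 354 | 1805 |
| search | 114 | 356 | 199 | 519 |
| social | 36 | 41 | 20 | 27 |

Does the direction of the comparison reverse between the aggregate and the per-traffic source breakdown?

Direct: the one-page checkout 78/209 = 37.3%, the guest checkout 190/413 = 46.0% → the guest checkout
Email: the one-page checkout 123/1579 = 7.8%, the guest checkout 354/1805 = 19.6% → the guest checkout
Search: the one-page checkout 114/356 = 32.0%, the guest checkout 199/519 = 38.3% → the guest checkout
Social: the one-page checkout 36/41 = 87.8%, the guest checkout 20/27 = 74.1% → the one-page checkout
Overall: the one-page checkout 351/2185 = 16.1%, the guest checkout 763/2764 = 27.6% → the guest checkout
Neither sweeps: the one-page checkout wins 1 of 4 groups, the guest checkout wins 3. The guest checkout wins overall but not every group — no Simpson reversal.

No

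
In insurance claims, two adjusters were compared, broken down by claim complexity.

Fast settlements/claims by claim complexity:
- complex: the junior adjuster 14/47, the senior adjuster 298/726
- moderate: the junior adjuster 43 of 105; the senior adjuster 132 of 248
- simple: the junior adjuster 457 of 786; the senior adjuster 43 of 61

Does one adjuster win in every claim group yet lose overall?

Complex: the junior adjuster 14/47 = 29.8%, the senior adjuster 298/726 = 41.0% → the senior adjuster
Moderate: the junior adjuster 43/105 = 41.0%, the senior adjuster 132/248 = 53.2% → the senior adjuster
Simple: the junior adjuster 457/786 = 58.1%, the senior adjuster 43/61 = 70.5% → the senior adjuster
Overall: the junior adjuster 514/938 = 54.8%, the senior adjuster 473/1035 = 45.7% → the junior adjuster
The senior adjuster wins each claim group but the junior adjuster wins overall — the comparison reverses. The senior adjuster's claims skew toward complex, which has a lower base rate.

Yes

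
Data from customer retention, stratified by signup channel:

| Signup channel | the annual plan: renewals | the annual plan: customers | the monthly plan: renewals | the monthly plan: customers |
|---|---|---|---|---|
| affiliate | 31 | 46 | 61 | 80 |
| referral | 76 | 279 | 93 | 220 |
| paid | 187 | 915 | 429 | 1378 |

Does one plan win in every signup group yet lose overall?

Affiliate: the annual plan 31/46 = 67.4%, the monthly plan 61/80 = 76.2% → the monthly plan
Referral: the annual plan 76/279 = 27.2%, the monthly plan 93/220 = 42.3% → the monthly plan
Paid: the annual plan 187/915 = 20.4%, the monthly plan 429/1378 = 31.1% → the monthly plan
Overall: the annual plan 294/1240 = 23.7%, the monthly plan 583/1678 = 34.7% → the monthly plan
The monthly plan wins overall and in every signup group — no reversal.

No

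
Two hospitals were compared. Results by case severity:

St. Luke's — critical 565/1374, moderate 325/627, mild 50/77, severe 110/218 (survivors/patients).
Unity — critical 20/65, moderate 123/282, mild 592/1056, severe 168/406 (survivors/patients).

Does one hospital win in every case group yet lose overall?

Yes

Critical: St. Luke's 565/1374 = 41.1%, Unity 20/65 = 30.8% → St. Luke's
Moderate: St. Luke's 325/627 = 51.8%, Unity 123/282 = 43.6% → St. Luke's
Mild: St. Luke's 50/77 = 64.9%, Unity 592/1056 = 56.1% → St. Luke's
Severe: St. Luke's 110/218 = 50.5%, Unity 168/406 = 41.4% → St. Luke's
Overall: St. Luke's 1050/2296 = 45.7%, Unity 903/1809 = 49.9% → Unity
St. Luke's wins each case group but Unity wins overall — the comparison reverses. St. Luke's's patients skew toward critical, which has a lower base rate.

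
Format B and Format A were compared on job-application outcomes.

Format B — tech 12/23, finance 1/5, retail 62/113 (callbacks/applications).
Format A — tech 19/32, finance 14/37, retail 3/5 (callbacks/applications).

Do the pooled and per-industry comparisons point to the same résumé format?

Tech: Format B 12/23 = 52.2%, Format A 19/32 = 59.4% → Format A
Finance: Format B 1/5 = 20.0%, Format A 14/37 = 37.8% → Format A
Retail: Format B 62/113 = 54.9%, Format A 3/5 = 60.0% → Format A
Overall: Format B 75/141 = 53.2%, Format A 36/74 = 48.6% → Format B
Format A wins each industry group but Format B wins overall — the comparison reverses. Format A's applications skew toward finance, which has a lower base rate.

No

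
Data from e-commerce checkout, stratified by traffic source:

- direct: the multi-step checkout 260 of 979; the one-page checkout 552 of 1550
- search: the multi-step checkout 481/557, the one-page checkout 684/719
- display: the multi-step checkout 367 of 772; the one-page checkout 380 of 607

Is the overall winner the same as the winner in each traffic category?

Yes

Direct: the multi-step checkout 260/979 = 26.6%, the one-page checkout 552/1550 = 35.6% → the one-page checkout
Search: the multi-step checkout 481/557 = 86.4%, the one-page checkout 684/719 = 95.1% → the one-page checkout
Display: the multi-step checkout 367/772 = 47.5%, the one-page checkout 380/607 = 62.6% → the one-page checkout
Overall: the multi-step checkout 1108/2308 = 48.0%, the one-page checkout 1616/2876 = 56.2% → the one-page checkout
The one-page checkout wins overall and in every traffic group — no reversal.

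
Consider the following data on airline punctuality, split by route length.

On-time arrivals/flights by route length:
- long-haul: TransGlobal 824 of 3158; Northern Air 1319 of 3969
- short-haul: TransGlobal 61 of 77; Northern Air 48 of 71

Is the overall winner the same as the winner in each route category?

No

Long-haul: TransGlobal 824/3158 = 26.1%, Northern Air 1319/3969 = 33.2% → Northern Air
Short-haul: TransGlobal 61/77 = 79.2%, Northern Air 48/71 = 67.6% → TransGlobal
Overall: TransGlobal 885/3235 = 27.4%, Northern Air 1367/4040 = 33.8% → Northern Air
Neither sweeps: TransGlobal wins 1 of 2 groups, Northern Air wins 1. Northern Air wins overall but not every group — no Simpson reversal.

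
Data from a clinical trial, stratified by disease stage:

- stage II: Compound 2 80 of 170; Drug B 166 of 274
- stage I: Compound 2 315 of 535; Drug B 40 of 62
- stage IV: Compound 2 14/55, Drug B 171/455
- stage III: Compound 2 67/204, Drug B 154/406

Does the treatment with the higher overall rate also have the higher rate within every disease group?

No

Stage II: Compound 2 80/170 = 47.1%, Drug B 166/274 = 60.6% → Drug B
Stage I: Compound 2 315/535 = 58.9%, Drug B 40/62 = 64.5% → Drug B
Stage IV: Compound 2 14/55 = 25.5%, Drug B 171/455 = 37.6% → Drug B
Stage III: Compound 2 67/204 = 32.8%, Drug B 154/406 = 37.9% → Drug B
Overall: Compound 2 476/964 = 49.4%, Drug B 531/1197 = 44.4% → Compound 2
Drug B wins each disease group but Compound 2 wins overall — the comparison reverses. Drug B's patients skew toward stage IV, which has a lower base rate.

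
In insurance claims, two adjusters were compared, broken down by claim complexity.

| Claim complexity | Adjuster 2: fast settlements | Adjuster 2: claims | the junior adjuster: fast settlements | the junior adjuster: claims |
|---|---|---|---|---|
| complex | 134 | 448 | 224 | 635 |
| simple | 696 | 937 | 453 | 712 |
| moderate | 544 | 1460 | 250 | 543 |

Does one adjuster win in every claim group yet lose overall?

No

Complex: Adjuster 2 134/448 = 29.9%, the junior adjuster 224/635 = 35.3% → the junior adjuster
Simple: Adjuster 2 696/937 = 74.3%, the junior adjuster 453/712 = 63.6% → Adjuster 2
Moderate: Adjuster 2 544/1460 = 37.3%, the junior adjuster 250/543 = 46.0% → the junior adjuster
Overall: Adjuster 2 1374/2845 = 48.3%, the junior adjuster 927/1890 = 49.0% → the junior adjuster
Neither sweeps: Adjuster 2 wins 1 of 3 groups, the junior adjuster wins 2. The junior adjuster wins overall but not every group — no Simpson reversal.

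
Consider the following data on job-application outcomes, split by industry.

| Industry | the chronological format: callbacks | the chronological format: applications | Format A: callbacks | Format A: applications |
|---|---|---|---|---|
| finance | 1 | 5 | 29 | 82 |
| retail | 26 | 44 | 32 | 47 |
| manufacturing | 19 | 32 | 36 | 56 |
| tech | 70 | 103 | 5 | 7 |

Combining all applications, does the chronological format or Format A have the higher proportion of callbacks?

Finance: the chronological format 1/5 = 20.0%, Format A 29/82 = 35.4% → Format A
Retail: the chronological format 26/44 = 59.1%, Format A 32/47 = 68.1% → Format A
Manufacturing: the chronological format 19/32 = 59.4%, Format A 36/56 = 64.3% → Format A
Tech: the chronological format 70/103 = 68.0%, Format A 5/7 = 71.4% → Format A
Overall: the chronological format 116/184 = 63.0%, Format A 102/192 = 53.1% → the chronological format
(Format A wins every industry group but the chronological format wins overall — Format A's applications skew toward the low-rate finance group.)

the chronological format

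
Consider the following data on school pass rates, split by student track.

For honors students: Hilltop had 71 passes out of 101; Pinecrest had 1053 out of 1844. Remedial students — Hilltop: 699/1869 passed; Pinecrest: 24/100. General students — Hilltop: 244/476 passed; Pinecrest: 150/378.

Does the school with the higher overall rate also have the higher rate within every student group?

No

Honors: Hilltop 71/101 = 70.3%, Pinecrest 1053/1844 = 57.1% → Hilltop
Remedial: Hilltop 699/1869 = 37.4%, Pinecrest 24/100 = 24.0% → Hilltop
General: Hilltop 244/476 = 51.3%, Pinecrest 150/378 = 39.7% → Hilltop
Overall: Hilltop 1014/2446 = 41.5%, Pinecrest 1227/2322 = 52.8% → Pinecrest
Hilltop wins each student group but Pinecrest wins overall — the comparison reverses. Hilltop's students skew toward remedial, which has a lower base rate.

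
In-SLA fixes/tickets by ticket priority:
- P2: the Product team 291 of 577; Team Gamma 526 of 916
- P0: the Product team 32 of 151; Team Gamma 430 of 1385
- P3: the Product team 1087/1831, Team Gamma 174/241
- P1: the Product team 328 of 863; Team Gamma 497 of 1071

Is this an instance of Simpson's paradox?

P2: the Product team 291/577 = 50.4%, Team Gamma 526/916 = 57.4% → Team Gamma
P0: the Product team 32/151 = 21.2%, Team Gamma 430/1385 = 31.0% → Team Gamma
P3: the Product team 1087/1831 = 59.4%, Team Gamma 174/241 = 72.2% → Team Gamma
P1: the Product team 328/863 = 38.0%, Team Gamma 497/1071 = 46.4% → Team Gamma
Overall: the Product team 1738/3422 = 50.8%, Team Gamma 1627/3613 = 45.0% → the Product team
Team Gamma wins each ticket group but the Product team wins overall — the comparison reverses. Team Gamma's tickets skew toward P0, which has a lower base rate.

Yes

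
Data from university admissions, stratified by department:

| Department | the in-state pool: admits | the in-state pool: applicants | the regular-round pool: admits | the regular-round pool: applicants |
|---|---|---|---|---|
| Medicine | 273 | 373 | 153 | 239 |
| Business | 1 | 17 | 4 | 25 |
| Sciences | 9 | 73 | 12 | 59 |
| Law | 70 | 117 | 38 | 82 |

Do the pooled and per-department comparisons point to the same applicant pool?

No

Medicine: the in-state pool 273/373 = 73.2%, the regular-round pool 153/239 = 64.0% → the in-state pool
Business: the in-state pool 1/17 = 5.9%, the regular-round pool 4/25 = 16.0% → the regular-round pool
Sciences: the in-state pool 9/73 = 12.3%, the regular-round pool 12/59 = 20.3% → the regular-round pool
Law: the in-state pool 70/117 = 59.8%, the regular-round pool 38/82 = 46.3% → the in-state pool
Overall: the in-state pool 353/580 = 60.9%, the regular-round pool 207/405 = 51.1% → the in-state pool
Neither sweeps: the in-state pool wins 2 of 4 groups, the regular-round pool wins 2. The in-state pool wins overall but not every group — no Simpson reversal.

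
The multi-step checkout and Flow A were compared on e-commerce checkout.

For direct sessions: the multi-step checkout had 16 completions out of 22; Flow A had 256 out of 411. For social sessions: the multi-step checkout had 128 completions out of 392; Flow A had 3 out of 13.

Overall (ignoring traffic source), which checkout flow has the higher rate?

Direct: the multi-step checkout 16/22 = 72.7%, Flow A 256/411 = 62.3% → the multi-step checkout
Social: the multi-step checkout 128/392 = 32.7%, Flow A 3/13 = 23.1% → the multi-step checkout
Overall: the multi-step checkout 144/414 = 34.8%, Flow A 259/424 = 61.1% → Flow A
(The multi-step checkout wins every traffic group but Flow A wins overall — the multi-step checkout's sessions skew toward the low-rate social group.)

Flow A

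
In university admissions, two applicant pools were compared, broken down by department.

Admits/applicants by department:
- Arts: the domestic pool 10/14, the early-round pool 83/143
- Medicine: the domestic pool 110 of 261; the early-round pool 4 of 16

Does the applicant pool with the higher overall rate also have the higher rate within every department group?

Arts: the domestic pool 10/14 = 71.4%, the early-round pool 83/143 = 58.0% → the domestic pool
Medicine: the domestic pool 110/261 = 42.1%, the early-round pool 4/16 = 25.0% → the domestic pool
Overall: the domestic pool 120/275 = 43.6%, the early-round pool 87/159 = 54.7% → the early-round pool
The domestic pool wins each department group but the early-round pool wins overall — the comparison reverses. The domestic pool's applicants skew toward Medicine, which has a lower base rate.

No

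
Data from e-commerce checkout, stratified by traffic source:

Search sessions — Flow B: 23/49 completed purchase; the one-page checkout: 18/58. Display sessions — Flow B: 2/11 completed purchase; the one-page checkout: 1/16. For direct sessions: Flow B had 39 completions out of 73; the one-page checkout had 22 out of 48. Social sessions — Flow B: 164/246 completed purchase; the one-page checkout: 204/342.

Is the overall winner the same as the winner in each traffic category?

Yes

Search: Flow B 23/49 = 46.9%, the one-page checkout 18/58 = 31.0% → Flow B
Display: Flow B 2/11 = 18.2%, the one-page checkout 1/16 = 6.2% → Flow B
Direct: Flow B 39/73 = 53.4%, the one-page checkout 22/48 = 45.8% → Flow B
Social: Flow B 164/246 = 66.7%, the one-page checkout 204/342 = 59.6% → Flow B
Overall: Flow B 228/379 = 60.2%, the one-page checkout 245/464 = 52.8% → Flow B
Flow B wins overall and in every traffic group — no reversal.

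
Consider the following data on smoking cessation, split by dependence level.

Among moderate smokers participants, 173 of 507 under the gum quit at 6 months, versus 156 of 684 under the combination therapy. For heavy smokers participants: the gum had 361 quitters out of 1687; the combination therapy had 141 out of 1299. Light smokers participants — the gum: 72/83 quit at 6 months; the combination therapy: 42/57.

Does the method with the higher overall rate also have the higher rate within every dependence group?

Yes

Moderate smokers: the gum 173/507 = 34.1%, the combination therapy 156/684 = 22.8% → the gum
Heavy smokers: the gum 361/1687 = 21.4%, the combination therapy 141/1299 = 10.9% → the gum
Light smokers: the gum 72/83 = 86.7%, the combination therapy 42/57 = 73.7% → the gum
Overall: the gum 606/2277 = 26.6%, the combination therapy 339/2040 = 16.6% → the gum
The gum wins overall and in every dependence group — no reversal.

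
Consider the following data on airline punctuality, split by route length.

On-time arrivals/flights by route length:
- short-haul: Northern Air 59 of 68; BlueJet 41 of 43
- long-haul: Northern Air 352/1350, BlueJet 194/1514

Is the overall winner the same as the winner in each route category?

Short-haul: Northern Air 59/68 = 86.8%, BlueJet 41/43 = 95.3% → BlueJet
Long-haul: Northern Air 352/1350 = 26.1%, BlueJet 194/1514 = 12.8% → Northern Air
Overall: Northern Air 411/1418 = 29.0%, BlueJet 235/1557 = 15.1% → Northern Air
Neither sweeps: Northern Air wins 1 of 2 groups, BlueJet wins 1. Northern Air wins overall but not every group — no Simpson reversal.

No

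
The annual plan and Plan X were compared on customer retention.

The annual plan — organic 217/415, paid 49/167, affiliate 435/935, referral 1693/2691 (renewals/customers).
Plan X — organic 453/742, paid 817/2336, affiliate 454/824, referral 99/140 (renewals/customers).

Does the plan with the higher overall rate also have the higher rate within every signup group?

No

Organic: the annual plan 217/415 = 52.3%, Plan X 453/742 = 61.1% → Plan X
Paid: the annual plan 49/167 = 29.3%, Plan X 817/2336 = 35.0% → Plan X
Affiliate: the annual plan 435/935 = 46.5%, Plan X 454/824 = 55.1% → Plan X
Referral: the annual plan 1693/2691 = 62.9%, Plan X 99/140 = 70.7% → Plan X
Overall: the annual plan 2394/4208 = 56.9%, Plan X 1823/4042 = 45.1% → the annual plan
Plan X wins each signup group but the annual plan wins overall — the comparison reverses. Plan X's customers skew toward paid, which has a lower base rate.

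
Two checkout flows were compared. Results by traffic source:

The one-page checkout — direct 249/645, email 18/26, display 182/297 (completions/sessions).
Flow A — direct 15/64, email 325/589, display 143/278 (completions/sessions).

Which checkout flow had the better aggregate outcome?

Flow A

Direct: the one-page checkout 249/645 = 38.6%, Flow A 15/64 = 23.4% → the one-page checkout
Email: the one-page checkout 18/26 = 69.2%, Flow A 325/589 = 55.2% → the one-page checkout
Display: the one-page checkout 182/297 = 61.3%, Flow A 143/278 = 51.4% → the one-page checkout
Overall: the one-page checkout 449/968 = 46.4%, Flow A 483/931 = 51.9% → Flow A
(The one-page checkout wins every traffic group but Flow A wins overall — the one-page checkout's sessions skew toward the low-rate direct group.)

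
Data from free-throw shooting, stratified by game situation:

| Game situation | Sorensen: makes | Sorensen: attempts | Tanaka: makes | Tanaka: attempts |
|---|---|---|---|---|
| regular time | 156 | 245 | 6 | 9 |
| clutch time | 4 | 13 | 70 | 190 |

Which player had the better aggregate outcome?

Regular time: Sorensen 156/245 = 63.7%, Tanaka 6/9 = 66.7% → Tanaka
Clutch time: Sorensen 4/13 = 30.8%, Tanaka 70/190 = 36.8% → Tanaka
Overall: Sorensen 160/258 = 62.0%, Tanaka 76/199 = 38.2% → Sorensen
(Tanaka wins every game group but Sorensen wins overall — Tanaka's attempts skew toward the low-rate clutch time group.)

Sorensen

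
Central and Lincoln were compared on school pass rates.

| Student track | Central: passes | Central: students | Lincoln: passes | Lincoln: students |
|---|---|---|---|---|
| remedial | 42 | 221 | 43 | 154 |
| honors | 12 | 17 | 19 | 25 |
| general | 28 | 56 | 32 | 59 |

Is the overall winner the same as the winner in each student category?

Yes

Remedial: Central 42/221 = 19.0%, Lincoln 43/154 = 27.9% → Lincoln
Honors: Central 12/17 = 70.6%, Lincoln 19/25 = 76.0% → Lincoln
General: Central 28/56 = 50.0%, Lincoln 32/59 = 54.2% → Lincoln
Overall: Central 82/294 = 27.9%, Lincoln 94/238 = 39.5% → Lincoln
Lincoln wins overall and in every student group — no reversal.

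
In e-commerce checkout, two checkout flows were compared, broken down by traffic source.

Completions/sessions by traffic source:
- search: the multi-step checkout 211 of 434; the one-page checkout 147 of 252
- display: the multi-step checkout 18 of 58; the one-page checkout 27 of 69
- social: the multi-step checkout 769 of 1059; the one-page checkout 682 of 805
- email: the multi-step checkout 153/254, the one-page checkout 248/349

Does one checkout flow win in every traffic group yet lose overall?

Search: the multi-step checkout 211/434 = 48.6%, the one-page checkout 147/252 = 58.3% → the one-page checkout
Display: the multi-step checkout 18/58 = 31.0%, the one-page checkout 27/69 = 39.1% → the one-page checkout
Social: the multi-step checkout 769/1059 = 72.6%, the one-page checkout 682/805 = 84.7% → the one-page checkout
Email: the multi-step checkout 153/254 = 60.2%, the one-page checkout 248/349 = 71.1% → the one-page checkout
Overall: the multi-step checkout 1151/1805 = 63.8%, the one-page checkout 1104/1475 = 74.8% → the one-page checkout
The one-page checkout wins overall and in every traffic group — no reversal.

No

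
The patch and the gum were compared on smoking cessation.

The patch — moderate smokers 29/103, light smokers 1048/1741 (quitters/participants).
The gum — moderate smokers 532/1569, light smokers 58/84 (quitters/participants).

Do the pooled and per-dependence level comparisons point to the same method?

No

Moderate smokers: the patch 29/103 = 28.2%, the gum 532/1569 = 33.9% → the gum
Light smokers: the patch 1048/1741 = 60.2%, the gum 58/84 = 69.0% → the gum
Overall: the patch 1077/1844 = 58.4%, the gum 590/1653 = 35.7% → the patch
The gum wins each dependence group but the patch wins overall — the comparison reverses. The gum's participants skew toward moderate smokers, which has a lower base rate.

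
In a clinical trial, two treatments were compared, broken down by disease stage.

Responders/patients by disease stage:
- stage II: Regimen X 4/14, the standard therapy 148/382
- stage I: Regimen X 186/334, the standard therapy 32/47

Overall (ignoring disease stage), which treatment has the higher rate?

Stage II: Regimen X 4/14 = 28.6%, the standard therapy 148/382 = 38.7% → the standard therapy
Stage I: Regimen X 186/334 = 55.7%, the standard therapy 32/47 = 68.1% → the standard therapy
Overall: Regimen X 190/348 = 54.6%, the standard therapy 180/429 = 42.0% → Regimen X
(The standard therapy wins every disease group but Regimen X wins overall — the standard therapy's patients skew toward the low-rate stage II group.)

Regimen X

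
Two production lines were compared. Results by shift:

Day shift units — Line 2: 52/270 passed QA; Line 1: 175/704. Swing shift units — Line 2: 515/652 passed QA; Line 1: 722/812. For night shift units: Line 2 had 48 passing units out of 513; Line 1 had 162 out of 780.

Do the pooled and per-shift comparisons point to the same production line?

Day shift: Line 2 52/270 = 19.3%, Line 1 175/704 = 24.9% → Line 1
Swing shift: Line 2 515/652 = 79.0%, Line 1 722/812 = 88.9% → Line 1
Night shift: Line 2 48/513 = 9.4%, Line 1 162/780 = 20.8% → Line 1
Overall: Line 2 615/1435 = 42.9%, Line 1 1059/2296 = 46.1% → Line 1
Line 1 wins overall and in every shift group — no reversal.

Yes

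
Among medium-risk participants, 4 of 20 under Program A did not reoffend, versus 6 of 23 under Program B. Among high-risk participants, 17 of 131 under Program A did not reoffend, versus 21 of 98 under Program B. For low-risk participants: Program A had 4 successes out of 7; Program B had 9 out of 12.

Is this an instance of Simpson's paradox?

No

Medium-risk: Program A 4/20 = 20.0%, Program B 6/23 = 26.1% → Program B
High-risk: Program A 17/131 = 13.0%, Program B 21/98 = 21.4% → Program B
Low-risk: Program A 4/7 = 57.1%, Program B 9/12 = 75.0% → Program B
Overall: Program A 25/158 = 15.8%, Program B 36/133 = 27.1% → Program B
Program B wins overall and in every risk group — no reversal.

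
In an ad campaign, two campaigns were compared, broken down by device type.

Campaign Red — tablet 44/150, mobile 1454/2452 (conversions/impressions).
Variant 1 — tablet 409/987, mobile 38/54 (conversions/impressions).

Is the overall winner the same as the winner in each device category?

No

Tablet: Campaign Red 44/150 = 29.3%, Variant 1 409/987 = 41.4% → Variant 1
Mobile: Campaign Red 1454/2452 = 59.3%, Variant 1 38/54 = 70.4% → Variant 1
Overall: Campaign Red 1498/2602 = 57.6%, Variant 1 447/1041 = 42.9% → Campaign Red
Variant 1 wins each device group but Campaign Red wins overall — the comparison reverses. Variant 1's impressions skew toward tablet, which has a lower base rate.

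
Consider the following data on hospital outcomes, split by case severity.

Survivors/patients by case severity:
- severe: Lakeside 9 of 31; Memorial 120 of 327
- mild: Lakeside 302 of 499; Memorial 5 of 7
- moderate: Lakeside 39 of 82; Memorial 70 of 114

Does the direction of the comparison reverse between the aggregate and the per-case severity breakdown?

Yes

Severe: Lakeside 9/31 = 29.0%, Memorial 120/327 = 36.7% → Memorial
Mild: Lakeside 302/499 = 60.5%, Memorial 5/7 = 71.4% → Memorial
Moderate: Lakeside 39/82 = 47.6%, Memorial 70/114 = 61.4% → Memorial
Overall: Lakeside 350/612 = 57.2%, Memorial 195/448 = 43.5% → Lakeside
Memorial wins each case group but Lakeside wins overall — the comparison reverses. Memorial's patients skew toward severe, which has a lower base rate.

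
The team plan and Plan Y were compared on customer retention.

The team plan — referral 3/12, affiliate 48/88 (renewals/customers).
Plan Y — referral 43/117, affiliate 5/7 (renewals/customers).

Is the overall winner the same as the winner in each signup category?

No

Referral: the team plan 3/12 = 25.0%, Plan Y 43/117 = 36.8% → Plan Y
Affiliate: the team plan 48/88 = 54.5%, Plan Y 5/7 = 71.4% → Plan Y
Overall: the team plan 51/100 = 51.0%, Plan Y 48/124 = 38.7% → the team plan
Plan Y wins each signup group but the team plan wins overall — the comparison reverses. Plan Y's customers skew toward referral, which has a lower base rate.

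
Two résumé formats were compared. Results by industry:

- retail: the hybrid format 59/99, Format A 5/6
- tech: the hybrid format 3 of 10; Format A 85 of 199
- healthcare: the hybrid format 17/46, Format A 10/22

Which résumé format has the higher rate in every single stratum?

Format A

Retail: the hybrid format 59/99 = 59.6%, Format A 5/6 = 83.3% → Format A
Tech: the hybrid format 3/10 = 30.0%, Format A 85/199 = 42.7% → Format A
Healthcare: the hybrid format 17/46 = 37.0%, Format A 10/22 = 45.5% → Format A
Format A has the higher rate in all 3 groups.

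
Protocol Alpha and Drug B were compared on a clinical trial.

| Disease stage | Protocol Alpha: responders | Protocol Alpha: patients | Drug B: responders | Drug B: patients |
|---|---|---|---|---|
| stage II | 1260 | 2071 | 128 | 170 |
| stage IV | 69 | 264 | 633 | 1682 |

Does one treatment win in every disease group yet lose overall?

Stage II: Protocol Alpha 1260/2071 = 60.8%, Drug B 128/170 = 75.3% → Drug B
Stage IV: Protocol Alpha 69/264 = 26.1%, Drug B 633/1682 = 37.6% → Drug B
Overall: Protocol Alpha 1329/2335 = 56.9%, Drug B 761/1852 = 41.1% → Protocol Alpha
Drug B wins each disease group but Protocol Alpha wins overall — the comparison reverses. Drug B's patients skew toward stage IV, which has a lower base rate.

Yes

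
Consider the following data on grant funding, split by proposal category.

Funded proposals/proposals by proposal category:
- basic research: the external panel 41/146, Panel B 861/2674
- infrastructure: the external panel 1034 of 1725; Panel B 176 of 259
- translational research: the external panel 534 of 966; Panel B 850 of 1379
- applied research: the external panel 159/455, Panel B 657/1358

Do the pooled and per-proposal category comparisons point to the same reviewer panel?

No

Basic research: the external panel 41/146 = 28.1%, Panel B 861/2674 = 32.2% → Panel B
Infrastructure: the external panel 1034/1725 = 59.9%, Panel B 176/259 = 68.0% → Panel B
Translational research: the external panel 534/966 = 55.3%, Panel B 850/1379 = 61.6% → Panel B
Applied research: the external panel 159/455 = 34.9%, Panel B 657/1358 = 48.4% → Panel B
Overall: the external panel 1768/3292 = 53.7%, Panel B 2544/5670 = 44.9% → the external panel
Panel B wins each proposal group but the external panel wins overall — the comparison reverses. Panel B's proposals skew toward basic research, which has a lower base rate.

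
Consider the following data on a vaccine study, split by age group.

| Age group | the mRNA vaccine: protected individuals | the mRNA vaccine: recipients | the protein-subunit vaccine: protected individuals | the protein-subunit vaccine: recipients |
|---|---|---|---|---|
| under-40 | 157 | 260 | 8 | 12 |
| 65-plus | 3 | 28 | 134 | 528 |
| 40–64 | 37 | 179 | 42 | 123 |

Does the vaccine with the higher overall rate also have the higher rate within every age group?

No

Under-40: the mRNA vaccine 157/260 = 60.4%, the protein-subunit vaccine 8/12 = 66.7% → the protein-subunit vaccine
65-plus: the mRNA vaccine 3/28 = 10.7%, the protein-subunit vaccine 134/528 = 25.4% → the protein-subunit vaccine
40–64: the mRNA vaccine 37/179 = 20.7%, the protein-subunit vaccine 42/123 = 34.1% → the protein-subunit vaccine
Overall: the mRNA vaccine 197/467 = 42.2%, the protein-subunit vaccine 184/663 = 27.8% → the mRNA vaccine
The protein-subunit vaccine wins each age group but the mRNA vaccine wins overall — the comparison reverses. The protein-subunit vaccine's recipients skew toward 65-plus, which has a lower base rate.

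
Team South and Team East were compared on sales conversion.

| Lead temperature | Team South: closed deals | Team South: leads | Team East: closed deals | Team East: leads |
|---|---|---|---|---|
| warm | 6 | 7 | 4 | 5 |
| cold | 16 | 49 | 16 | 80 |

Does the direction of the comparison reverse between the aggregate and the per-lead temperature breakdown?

No

Warm: Team South 6/7 = 85.7%, Team East 4/5 = 80.0% → Team South
Cold: Team South 16/49 = 32.7%, Team East 16/80 = 20.0% → Team South
Overall: Team South 22/56 = 39.3%, Team East 20/85 = 23.5% → Team South
Team South wins overall and in every lead group — no reversal.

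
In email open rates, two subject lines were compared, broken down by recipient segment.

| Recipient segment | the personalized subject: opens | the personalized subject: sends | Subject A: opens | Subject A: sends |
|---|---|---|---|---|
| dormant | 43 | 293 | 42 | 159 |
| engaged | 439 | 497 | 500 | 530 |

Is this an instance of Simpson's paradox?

No

Dormant: the personalized subject 43/293 = 14.7%, Subject A 42/159 = 26.4% → Subject A
Engaged: the personalized subject 439/497 = 88.3%, Subject A 500/530 = 94.3% → Subject A
Overall: the personalized subject 482/790 = 61.0%, Subject A 542/689 = 78.7% → Subject A
Subject A wins overall and in every recipient group — no reversal.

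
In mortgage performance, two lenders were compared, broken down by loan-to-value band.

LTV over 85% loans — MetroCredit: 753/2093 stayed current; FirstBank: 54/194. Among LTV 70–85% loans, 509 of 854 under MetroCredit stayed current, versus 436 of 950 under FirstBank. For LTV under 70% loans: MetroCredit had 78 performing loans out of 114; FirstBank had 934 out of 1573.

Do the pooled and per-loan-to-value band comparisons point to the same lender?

No

LTV over 85%: MetroCredit 753/2093 = 36.0%, FirstBank 54/194 = 27.8% → MetroCredit
LTV 70–85%: MetroCredit 509/854 = 59.6%, FirstBank 436/950 = 45.9% → MetroCredit
LTV under 70%: MetroCredit 78/114 = 68.4%, FirstBank 934/1573 = 59.4% → MetroCredit
Overall: MetroCredit 1340/3061 = 43.8%, FirstBank 1424/2717 = 52.4% → FirstBank
MetroCredit wins each loan-to-value group but FirstBank wins overall — the comparison reverses. MetroCredit's loans skew toward LTV over 85%, which has a lower base rate.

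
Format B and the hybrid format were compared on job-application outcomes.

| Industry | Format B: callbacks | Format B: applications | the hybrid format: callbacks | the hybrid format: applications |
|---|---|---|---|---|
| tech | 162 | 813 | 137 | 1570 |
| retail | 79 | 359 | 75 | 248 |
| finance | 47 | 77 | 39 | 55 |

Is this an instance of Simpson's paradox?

Tech: Format B 162/813 = 19.9%, the hybrid format 137/1570 = 8.7% → Format B
Retail: Format B 79/359 = 22.0%, the hybrid format 75/248 = 30.2% → the hybrid format
Finance: Format B 47/77 = 61.0%, the hybrid format 39/55 = 70.9% → the hybrid format
Overall: Format B 288/1249 = 23.1%, the hybrid format 251/1873 = 13.4% → Format B
Neither sweeps: Format B wins 1 of 3 groups, the hybrid format wins 2. Format B wins overall but not every group — no Simpson reversal.

No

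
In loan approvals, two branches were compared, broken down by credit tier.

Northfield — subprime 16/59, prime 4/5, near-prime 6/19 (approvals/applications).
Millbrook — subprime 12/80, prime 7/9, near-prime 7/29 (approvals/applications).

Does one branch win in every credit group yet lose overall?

Subprime: Northfield 16/59 = 27.1%, Millbrook 12/80 = 15.0% → Northfield
Prime: Northfield 4/5 = 80.0%, Millbrook 7/9 = 77.8% → Northfield
Near-prime: Northfield 6/19 = 31.6%, Millbrook 7/29 = 24.1% → Northfield
Overall: Northfield 26/83 = 31.3%, Millbrook 26/118 = 22.0% → Northfield
Northfield wins overall and in every credit group — no reversal.

No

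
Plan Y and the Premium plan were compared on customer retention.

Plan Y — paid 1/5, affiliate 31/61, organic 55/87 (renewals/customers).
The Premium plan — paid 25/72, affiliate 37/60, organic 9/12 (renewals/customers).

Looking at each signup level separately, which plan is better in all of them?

Paid: Plan Y 1/5 = 20.0%, the Premium plan 25/72 = 34.7% → the Premium plan
Affiliate: Plan Y 31/61 = 50.8%, the Premium plan 37/60 = 61.7% → the Premium plan
Organic: Plan Y 55/87 = 63.2%, the Premium plan 9/12 = 75.0% → the Premium plan
The Premium plan has the higher rate in all 3 groups.

the Premium plan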